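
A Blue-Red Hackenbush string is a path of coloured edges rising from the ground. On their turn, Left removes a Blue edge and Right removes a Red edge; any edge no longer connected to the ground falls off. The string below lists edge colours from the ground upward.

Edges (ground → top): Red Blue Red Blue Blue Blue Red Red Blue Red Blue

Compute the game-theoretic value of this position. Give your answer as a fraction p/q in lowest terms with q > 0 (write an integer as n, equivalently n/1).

-565/1024

v(R) = { · | 0 } ⇒ -1
v(RB) = { -1 | 0 } ⇒ -1/2
v(RBR) = { -1 | -1/2,0 } ⇒ -3/4
v(RBRB) = { -1,-3/4 | -1/2,0 } ⇒ -5/8
v(RBRBB) = { -1,-3/4,-5/8 | -1/2,0 } ⇒ -9/16
v(RBRBBB) = { -1,-3/4,-5/8,-9/16 | -1/2,0 } ⇒ -17/32
v(RBRBBBR) = { -1,-3/4,-5/8,-9/16 | -17/32,-1/2,0 } ⇒ -35/64
v(RBRBBBRR) = { -1,-3/4,-5/8,-9/16 | -35/64,-17/32,-1/2,0 } ⇒ -71/128
v(RBRBBBRRB) = { -1,-3/4,-5/8,-9/16,-71/128 | -35/64,-17/32,-1/2,0 } ⇒ -141/256
v(RBRBBBRRBR) = { -1,-3/4,-5/8,-9/16,-71/128 | -141/256,-35/64,-17/32,-1/2,0 } ⇒ -283/512
v(RBRBBBRRBRB) = { -1,-3/4,-5/8,-9/16,-71/128,-283/512 | -141/256,-35/64,-17/32,-1/2,0 } ⇒ -565/1024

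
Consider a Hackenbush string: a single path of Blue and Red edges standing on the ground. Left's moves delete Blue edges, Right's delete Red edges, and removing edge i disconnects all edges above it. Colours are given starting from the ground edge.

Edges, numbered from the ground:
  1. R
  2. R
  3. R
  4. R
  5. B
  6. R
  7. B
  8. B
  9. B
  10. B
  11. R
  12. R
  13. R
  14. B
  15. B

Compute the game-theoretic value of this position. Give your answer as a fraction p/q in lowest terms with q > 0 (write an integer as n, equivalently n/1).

-7225/2048

val_1 [R]  L=[]  R=[0]  — -1
val_2 [RR]  L=[]  R=[-1 0]  — -2
val_3 [RRR]  L=[]  R=[-2 -1 0]  — -3
val_4 [RRRR]  L=[]  R=[-3 -2 -1 0]  — -4
val_5 [RRRRB]  L=[-4]  R=[-3 -2 -1 0]  — -7/2
val_6 [RRRRBR]  L=[-4]  R=[-7/2 -3 -2 -1 0]  — -15/4
val_7 [RRRRBRB]  L=[-4 -15/4]  R=[-7/2 -3 -2 -1 0]  — -29/8
val_8 [RRRRBRBB]  L=[-4 -15/4 -29/8]  R=[-7/2 -3 -2 -1 0]  — -57/16
val_9 [RRRRBRBBB]  L=[-4 -15/4 -29/8 -57/16]  R=[-7/2 -3 -2 -1 0]  — -113/32
val_10 [RRRRBRBBBB]  L=[-4 -15/4 -29/8 -57/16 -113/32]  R=[-7/2 -3 -2 -1 0]  — -225/64
val_11 [RRRRBRBBBBR]  L=[-4 -15/4 -29/8 -57/16 -113/32]  R=[-225/64 -7/2 -3 -2 -1 0]  — -451/128
val_12 [RRRRBRBBBBRR]  L=[-4 -15/4 -29/8 -57/16 -113/32]  R=[-451/128 -225/64 -7/2 -3 -2 -1 0]  — -903/256
val_13 [RRRRBRBBBBRRR]  L=[-4 -15/4 -29/8 -57/16 -113/32]  R=[-903/256 -451/128 -225/64 -7/2 -3 -2 -1 0]  — -1807/512
val_14 [RRRRBRBBBBRRRB]  L=[-4 -15/4 -29/8 -57/16 -113/32 -1807/512]  R=[-903/256 -451/128 -225/64 -7/2 -3 -2 -1 0]  — -3613/1024
val_15 [RRRRBRBBBBRRRBB]  L=[-4 -15/4 -29/8 -57/16 -113/32 -1807/512 -3613/1024]  R=[-903/256 -451/128 -225/64 -7/2 -3 -2 -1 0]  — -7225/2048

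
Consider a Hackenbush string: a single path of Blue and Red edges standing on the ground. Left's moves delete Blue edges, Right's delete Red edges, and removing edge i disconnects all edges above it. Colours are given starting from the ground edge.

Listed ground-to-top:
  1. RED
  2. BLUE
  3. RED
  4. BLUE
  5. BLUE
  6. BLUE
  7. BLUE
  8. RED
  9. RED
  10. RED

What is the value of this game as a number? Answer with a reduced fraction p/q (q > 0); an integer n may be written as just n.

-271/512

1 of 10 · R · max L −∞ · min R 0 — -1
2 of 10 · RB · max L -1 · min R 0 — -1/2
3 of 10 · RBR · max L -1 · min R -1/2 — -3/4
4 of 10 · RBRB · max L -3/4 · min R -1/2 — -5/8
5 of 10 · RBRBB · max L -5/8 · min R -1/2 — -9/16
6 of 10 · RBRBBB · max L -9/16 · min R -1/2 — -17/32
7 of 10 · RBRBBBB · max L -17/32 · min R -1/2 — -33/64
8 of 10 · RBRBBBBR · max L -17/32 · min R -33/64 — -67/128
9 of 10 · RBRBBBBRR · max L -17/32 · min R -67/128 — -135/256
10 of 10 · RBRBBBBRRR · max L -17/32 · min R -135/256 — -271/512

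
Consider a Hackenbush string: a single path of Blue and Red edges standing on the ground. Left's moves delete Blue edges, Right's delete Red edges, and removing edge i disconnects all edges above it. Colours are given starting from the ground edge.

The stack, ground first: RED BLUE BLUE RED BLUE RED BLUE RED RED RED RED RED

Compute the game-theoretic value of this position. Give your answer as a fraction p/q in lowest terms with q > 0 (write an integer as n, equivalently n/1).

Recurse on prefixes of the 12-edge string RED BLUE BLUE RED BLUE RED BLUE RED RED RED RED RED:
edge 1 of 12 (RED): {  | 0 } → -1
edge 2 of 12 (BLUE): { -1 | 0 } → -1/2
edge 3 of 12 (BLUE): { -1; -1/2 | 0 } → -1/4
edge 4 of 12 (RED): { -1; -1/2 | -1/4; 0 } → -3/8
edge 5 of 12 (BLUE): { -1; -1/2; -3/8 | -1/4; 0 } → -5/16
edge 6 of 12 (RED): { -1; -1/2; -3/8 | -5/16; -1/4; 0 } → -11/32
edge 7 of 12 (BLUE): { -1; -1/2; -3/8; -11/32 | -5/16; -1/4; 0 } → -21/64
edge 8 of 12 (RED): { -1; -1/2; -3/8; -11/32 | -21/64; -5/16; -1/4; 0 } → -43/128
edge 9 of 12 (RED): { -1; -1/2; -3/8; -11/32 | -43/128; -21/64; -5/16; -1/4; 0 } → -87/256
edge 10 of 12 (RED): { -1; -1/2; -3/8; -11/32 | -87/256; -43/128; -21/64; -5/16; -1/4; 0 } → -175/512
edge 11 of 12 (RED): { -1; -1/2; -3/8; -11/32 | -175/512; -87/256; -43/128; -21/64; -5/16; -1/4; 0 } → -351/1024
edge 12 of 12 (RED): { -1; -1/2; -3/8; -11/32 | -351/1024; -175/512; -87/256; -43/128; -21/64; -5/16; -1/4; 0 } → -703/2048

-703/2048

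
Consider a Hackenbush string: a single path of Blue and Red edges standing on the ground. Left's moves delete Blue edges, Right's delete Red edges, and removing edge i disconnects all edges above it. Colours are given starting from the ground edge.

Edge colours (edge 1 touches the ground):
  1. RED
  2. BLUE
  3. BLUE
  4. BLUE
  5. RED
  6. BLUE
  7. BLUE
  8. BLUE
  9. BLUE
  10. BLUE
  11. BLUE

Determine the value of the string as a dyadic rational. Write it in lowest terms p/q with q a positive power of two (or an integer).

-129/1024

Recurse on prefixes of the 11-edge string RED BLUE BLUE BLUE RED BLUE BLUE BLUE BLUE BLUE BLUE:
R: Left { none }, Right { 0 } — simplest -1
RB: Left { -1 }, Right { 0 } — simplest -1/2
RBB: Left { -1,-1/2 }, Right { 0 } — simplest -1/4
RBBB: Left { -1,-1/2,-1/4 }, Right { 0 } — simplest -1/8
RBBBR: Left { -1,-1/2,-1/4 }, Right { -1/8,0 } — simplest -3/16
RBBBRB: Left { -1,-1/2,-1/4,-3/16 }, Right { -1/8,0 } — simplest -5/32
RBBBRBB: Left { -1,-1/2,-1/4,-3/16,-5/32 }, Right { -1/8,0 } — simplest -9/64
RBBBRBBB: Left { -1,-1/2,-1/4,-3/16,-5/32,-9/64 }, Right { -1/8,0 } — simplest -17/128
RBBBRBBBB: Left { -1,-1/2,-1/4,-3/16,-5/32,-9/64,-17/128 }, Right { -1/8,0 } — simplest -33/256
RBBBRBBBBB: Left { -1,-1/2,-1/4,-3/16,-5/32,-9/64,-17/128,-33/256 }, Right { -1/8,0 } — simplest -65/512
RBBBRBBBBBB: Left { -1,-1/2,-1/4,-3/16,-5/32,-9/64,-17/128,-33/256,-65/512 }, Right { -1/8,0 } — simplest -129/1024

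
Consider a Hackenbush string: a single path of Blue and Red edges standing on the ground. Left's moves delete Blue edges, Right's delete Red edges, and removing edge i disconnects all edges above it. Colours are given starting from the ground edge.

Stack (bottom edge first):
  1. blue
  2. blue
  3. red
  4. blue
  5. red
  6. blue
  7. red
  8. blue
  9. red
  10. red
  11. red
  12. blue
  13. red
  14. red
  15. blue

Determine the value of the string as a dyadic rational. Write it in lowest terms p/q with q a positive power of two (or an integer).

Recurse on prefixes of the 15-edge string blue blue red blue red blue red blue red red red blue red red blue:
edge 1 of 15 (blue): { 0 | · } so 1
edge 2 of 15 (blue): { 0, 1 | · } so 2
edge 3 of 15 (red): { 0, 1 | 2 } so 3/2
edge 4 of 15 (blue): { 0, 1, 3/2 | 2 } so 7/4
edge 5 of 15 (red): { 0, 1, 3/2 | 7/4, 2 } so 13/8
edge 6 of 15 (blue): { 0, 1, 3/2, 13/8 | 7/4, 2 } so 27/16
edge 7 of 15 (red): { 0, 1, 3/2, 13/8 | 27/16, 7/4, 2 } so 53/32
edge 8 of 15 (blue): { 0, 1, 3/2, 13/8, 53/32 | 27/16, 7/4, 2 } so 107/64
edge 9 of 15 (red): { 0, 1, 3/2, 13/8, 53/32 | 107/64, 27/16, 7/4, 2 } so 213/128
edge 10 of 15 (red): { 0, 1, 3/2, 13/8, 53/32 | 213/128, 107/64, 27/16, 7/4, 2 } so 425/256
edge 11 of 15 (red): { 0, 1, 3/2, 13/8, 53/32 | 425/256, 213/128, 107/64, 27/16, 7/4, 2 } so 849/512
edge 12 of 15 (blue): { 0, 1, 3/2, 13/8, 53/32, 849/512 | 425/256, 213/128, 107/64, 27/16, 7/4, 2 } so 1699/1024
edge 13 of 15 (red): { 0, 1, 3/2, 13/8, 53/32, 849/512 | 1699/1024, 425/256, 213/128, 107/64, 27/16, 7/4, 2 } so 3397/2048
edge 14 of 15 (red): { 0, 1, 3/2, 13/8, 53/32, 849/512 | 3397/2048, 1699/1024, 425/256, 213/128, 107/64, 27/16, 7/4, 2 } so 6793/4096
edge 15 of 15 (blue): { 0, 1, 3/2, 13/8, 53/32, 849/512, 6793/4096 | 3397/2048, 1699/1024, 425/256, 213/128, 107/64, 27/16, 7/4, 2 } so 13587/8192

13587/8192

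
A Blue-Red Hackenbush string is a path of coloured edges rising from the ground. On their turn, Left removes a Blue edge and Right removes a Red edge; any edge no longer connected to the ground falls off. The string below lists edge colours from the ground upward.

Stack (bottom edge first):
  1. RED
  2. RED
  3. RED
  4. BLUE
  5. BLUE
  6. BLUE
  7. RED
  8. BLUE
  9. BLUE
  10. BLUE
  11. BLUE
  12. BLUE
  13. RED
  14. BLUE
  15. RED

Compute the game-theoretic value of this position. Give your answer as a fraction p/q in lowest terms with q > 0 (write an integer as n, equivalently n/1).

Prefix values for RED RED RED BLUE BLUE BLUE RED BLUE BLUE BLUE BLUE BLUE RED BLUE RED via {L|R} + simplicity:
value(R) = { (no moves) | 0 } so -1
value(RR) = { (no moves) | -1,0 } so -2
value(RRR) = { (no moves) | -2,-1,0 } so -3
value(RRRB) = { -3 | -2,-1,0 } so -5/2
value(RRRBB) = { -3,-5/2 | -2,-1,0 } so -9/4
value(RRRBBB) = { -3,-5/2,-9/4 | -2,-1,0 } so -17/8
value(RRRBBBR) = { -3,-5/2,-9/4 | -17/8,-2,-1,0 } so -35/16
value(RRRBBBRB) = { -3,-5/2,-9/4,-35/16 | -17/8,-2,-1,0 } so -69/32
value(RRRBBBRBB) = { -3,-5/2,-9/4,-35/16,-69/32 | -17/8,-2,-1,0 } so -137/64
value(RRRBBBRBBB) = { -3,-5/2,-9/4,-35/16,-69/32,-137/64 | -17/8,-2,-1,0 } so -273/128
value(RRRBBBRBBBB) = { -3,-5/2,-9/4,-35/16,-69/32,-137/64,-273/128 | -17/8,-2,-1,0 } so -545/256
value(RRRBBBRBBBBB) = { -3,-5/2,-9/4,-35/16,-69/32,-137/64,-273/128,-545/256 | -17/8,-2,-1,0 } so -1089/512
value(RRRBBBRBBBBBR) = { -3,-5/2,-9/4,-35/16,-69/32,-137/64,-273/128,-545/256 | -1089/512,-17/8,-2,-1,0 } so -2179/1024
value(RRRBBBRBBBBBRB) = { -3,-5/2,-9/4,-35/16,-69/32,-137/64,-273/128,-545/256,-2179/1024 | -1089/512,-17/8,-2,-1,0 } so -4357/2048
value(RRRBBBRBBBBBRBR) = { -3,-5/2,-9/4,-35/16,-69/32,-137/64,-273/128,-545/256,-2179/1024 | -4357/2048,-1089/512,-17/8,-2,-1,0 } so -8715/4096

-8715/4096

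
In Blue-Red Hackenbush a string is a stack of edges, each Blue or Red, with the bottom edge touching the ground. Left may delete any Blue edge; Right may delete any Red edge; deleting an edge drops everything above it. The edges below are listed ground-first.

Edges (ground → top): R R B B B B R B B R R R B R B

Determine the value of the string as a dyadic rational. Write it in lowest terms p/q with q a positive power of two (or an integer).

R: Left {  }, Right { 0 } → simplest -1
RR: Left {  }, Right { -1,0 } → simplest -2
RRB: Left { -2 }, Right { -1,0 } → simplest -3/2
RRBB: Left { -2,-3/2 }, Right { -1,0 } → simplest -5/4
RRBBB: Left { -2,-3/2,-5/4 }, Right { -1,0 } → simplest -9/8
RRBBBB: Left { -2,-3/2,-5/4,-9/8 }, Right { -1,0 } → simplest -17/16
RRBBBBR: Left { -2,-3/2,-5/4,-9/8 }, Right { -17/16,-1,0 } → simplest -35/32
RRBBBBRB: Left { -2,-3/2,-5/4,-9/8,-35/32 }, Right { -17/16,-1,0 } → simplest -69/64
RRBBBBRBB: Left { -2,-3/2,-5/4,-9/8,-35/32,-69/64 }, Right { -17/16,-1,0 } → simplest -137/128
RRBBBBRBBR: Left { -2,-3/2,-5/4,-9/8,-35/32,-69/64 }, Right { -137/128,-17/16,-1,0 } → simplest -275/256
RRBBBBRBBRR: Left { -2,-3/2,-5/4,-9/8,-35/32,-69/64 }, Right { -275/256,-137/128,-17/16,-1,0 } → simplest -551/512
RRBBBBRBBRRR: Left { -2,-3/2,-5/4,-9/8,-35/32,-69/64 }, Right { -551/512,-275/256,-137/128,-17/16,-1,0 } → simplest -1103/1024
RRBBBBRBBRRRB: Left { -2,-3/2,-5/4,-9/8,-35/32,-69/64,-1103/1024 }, Right { -551/512,-275/256,-137/128,-17/16,-1,0 } → simplest -2205/2048
RRBBBBRBBRRRBR: Left { -2,-3/2,-5/4,-9/8,-35/32,-69/64,-1103/1024 }, Right { -2205/2048,-551/512,-275/256,-137/128,-17/16,-1,0 } → simplest -4411/4096
RRBBBBRBBRRRBRB: Left { -2,-3/2,-5/4,-9/8,-35/32,-69/64,-1103/1024,-4411/4096 }, Right { -2205/2048,-551/512,-275/256,-137/128,-17/16,-1,0 } → simplest -8821/8192

-8821/8192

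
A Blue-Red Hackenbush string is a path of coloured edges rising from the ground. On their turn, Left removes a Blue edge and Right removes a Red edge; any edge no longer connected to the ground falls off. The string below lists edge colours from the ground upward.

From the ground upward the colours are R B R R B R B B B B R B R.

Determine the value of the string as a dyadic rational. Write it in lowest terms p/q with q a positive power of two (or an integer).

value_1 [R]  L=[none]  R=[0]  -> -1
value_2 [RB]  L=[-1]  R=[0]  -> -1/2
value_3 [RBR]  L=[-1]  R=[-1/2; 0]  -> -3/4
value_4 [RBRR]  L=[-1]  R=[-3/4; -1/2; 0]  -> -7/8
value_5 [RBRRB]  L=[-1; -7/8]  R=[-3/4; -1/2; 0]  -> -13/16
value_6 [RBRRBR]  L=[-1; -7/8]  R=[-13/16; -3/4; -1/2; 0]  -> -27/32
value_7 [RBRRBRB]  L=[-1; -7/8; -27/32]  R=[-13/16; -3/4; -1/2; 0]  -> -53/64
value_8 [RBRRBRBB]  L=[-1; -7/8; -27/32; -53/64]  R=[-13/16; -3/4; -1/2; 0]  -> -105/128
value_9 [RBRRBRBBB]  L=[-1; -7/8; -27/32; -53/64; -105/128]  R=[-13/16; -3/4; -1/2; 0]  -> -209/256
value_10 [RBRRBRBBBB]  L=[-1; -7/8; -27/32; -53/64; -105/128; -209/256]  R=[-13/16; -3/4; -1/2; 0]  -> -417/512
value_11 [RBRRBRBBBBR]  L=[-1; -7/8; -27/32; -53/64; -105/128; -209/256]  R=[-417/512; -13/16; -3/4; -1/2; 0]  -> -835/1024
value_12 [RBRRBRBBBBRB]  L=[-1; -7/8; -27/32; -53/64; -105/128; -209/256; -835/1024]  R=[-417/512; -13/16; -3/4; -1/2; 0]  -> -1669/2048
value_13 [RBRRBRBBBBRBR]  L=[-1; -7/8; -27/32; -53/64; -105/128; -209/256; -835/1024]  R=[-1669/2048; -417/512; -13/16; -3/4; -1/2; 0]  -> -3339/4096

-3339/4096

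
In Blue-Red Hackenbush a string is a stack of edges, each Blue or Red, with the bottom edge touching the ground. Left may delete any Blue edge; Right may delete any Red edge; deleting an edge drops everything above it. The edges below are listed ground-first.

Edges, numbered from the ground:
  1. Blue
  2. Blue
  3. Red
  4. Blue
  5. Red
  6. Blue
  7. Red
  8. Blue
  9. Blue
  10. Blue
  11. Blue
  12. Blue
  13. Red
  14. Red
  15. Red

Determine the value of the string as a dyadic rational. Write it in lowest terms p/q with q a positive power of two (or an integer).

Recurse on prefixes of the 15-edge string Blue Blue Red Blue Red Blue Red Blue Blue Blue Blue Blue Red Red Red:
edge 1 of 15 (Blue): { 0 | · } = 1
edge 2 of 15 (Blue): { 0 1 | · } = 2
edge 3 of 15 (Red): { 0 1 | 2 } = 3/2
edge 4 of 15 (Blue): { 0 1 3/2 | 2 } = 7/4
edge 5 of 15 (Red): { 0 1 3/2 | 7/4 2 } = 13/8
edge 6 of 15 (Blue): { 0 1 3/2 13/8 | 7/4 2 } = 27/16
edge 7 of 15 (Red): { 0 1 3/2 13/8 | 27/16 7/4 2 } = 53/32
edge 8 of 15 (Blue): { 0 1 3/2 13/8 53/32 | 27/16 7/4 2 } = 107/64
edge 9 of 15 (Blue): { 0 1 3/2 13/8 53/32 107/64 | 27/16 7/4 2 } = 215/128
edge 10 of 15 (Blue): { 0 1 3/2 13/8 53/32 107/64 215/128 | 27/16 7/4 2 } = 431/256
edge 11 of 15 (Blue): { 0 1 3/2 13/8 53/32 107/64 215/128 431/256 | 27/16 7/4 2 } = 863/512
edge 12 of 15 (Blue): { 0 1 3/2 13/8 53/32 107/64 215/128 431/256 863/512 | 27/16 7/4 2 } = 1727/1024
edge 13 of 15 (Red): { 0 1 3/2 13/8 53/32 107/64 215/128 431/256 863/512 | 1727/1024 27/16 7/4 2 } = 3453/2048
edge 14 of 15 (Red): { 0 1 3/2 13/8 53/32 107/64 215/128 431/256 863/512 | 3453/2048 1727/1024 27/16 7/4 2 } = 6905/4096
edge 15 of 15 (Red): { 0 1 3/2 13/8 53/32 107/64 215/128 431/256 863/512 | 6905/4096 3453/2048 1727/1024 27/16 7/4 2 } = 13809/8192

13809/8192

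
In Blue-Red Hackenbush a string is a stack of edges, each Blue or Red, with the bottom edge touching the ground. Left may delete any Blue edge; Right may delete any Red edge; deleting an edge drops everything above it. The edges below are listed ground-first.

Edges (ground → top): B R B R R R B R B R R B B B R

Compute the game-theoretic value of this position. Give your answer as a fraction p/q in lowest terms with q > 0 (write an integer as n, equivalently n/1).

8861/16384

Prefix values for B R B R R R B R B R R B B B R via {L|R} + simplicity:
1 of 15 · B · max L 0 · min R +∞ ⇒ 1
2 of 15 · BR · max L 0 · min R 1 ⇒ 1/2
3 of 15 · BRB · max L 1/2 · min R 1 ⇒ 3/4
4 of 15 · BRBR · max L 1/2 · min R 3/4 ⇒ 5/8
5 of 15 · BRBRR · max L 1/2 · min R 5/8 ⇒ 9/16
6 of 15 · BRBRRR · max L 1/2 · min R 9/16 ⇒ 17/32
7 of 15 · BRBRRRB · max L 17/32 · min R 9/16 ⇒ 35/64
8 of 15 · BRBRRRBR · max L 17/32 · min R 35/64 ⇒ 69/128
9 of 15 · BRBRRRBRB · max L 69/128 · min R 35/64 ⇒ 139/256
10 of 15 · BRBRRRBRBR · max L 69/128 · min R 139/256 ⇒ 277/512
11 of 15 · BRBRRRBRBRR · max L 69/128 · min R 277/512 ⇒ 553/1024
12 of 15 · BRBRRRBRBRRB · max L 553/1024 · min R 277/512 ⇒ 1107/2048
13 of 15 · BRBRRRBRBRRBB · max L 1107/2048 · min R 277/512 ⇒ 2215/4096
14 of 15 · BRBRRRBRBRRBBB · max L 2215/4096 · min R 277/512 ⇒ 4431/8192
15 of 15 · BRBRRRBRBRRBBBR · max L 2215/4096 · min R 4431/8192 ⇒ 8861/16384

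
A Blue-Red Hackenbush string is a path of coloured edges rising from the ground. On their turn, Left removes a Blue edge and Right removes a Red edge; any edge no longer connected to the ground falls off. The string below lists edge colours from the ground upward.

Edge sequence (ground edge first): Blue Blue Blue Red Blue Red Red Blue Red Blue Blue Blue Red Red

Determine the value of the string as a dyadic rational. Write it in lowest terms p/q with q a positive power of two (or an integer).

5305/2048

1 of 14 · B · max L 0 · min R +∞ so 1
2 of 14 · BB · max L 1 · min R +∞ so 2
3 of 14 · BBB · max L 2 · min R +∞ so 3
4 of 14 · BBBR · max L 2 · min R 3 so 5/2
5 of 14 · BBBRB · max L 5/2 · min R 3 so 11/4
6 of 14 · BBBRBR · max L 5/2 · min R 11/4 so 21/8
7 of 14 · BBBRBRR · max L 5/2 · min R 21/8 so 41/16
8 of 14 · BBBRBRRB · max L 41/16 · min R 21/8 so 83/32
9 of 14 · BBBRBRRBR · max L 41/16 · min R 83/32 so 165/64
10 of 14 · BBBRBRRBRB · max L 165/64 · min R 83/32 so 331/128
11 of 14 · BBBRBRRBRBB · max L 331/128 · min R 83/32 so 663/256
12 of 14 · BBBRBRRBRBBB · max L 663/256 · min R 83/32 so 1327/512
13 of 14 · BBBRBRRBRBBBR · max L 663/256 · min R 1327/512 so 2653/1024
14 of 14 · BBBRBRRBRBBBRR · max L 663/256 · min R 2653/1024 so 5305/2048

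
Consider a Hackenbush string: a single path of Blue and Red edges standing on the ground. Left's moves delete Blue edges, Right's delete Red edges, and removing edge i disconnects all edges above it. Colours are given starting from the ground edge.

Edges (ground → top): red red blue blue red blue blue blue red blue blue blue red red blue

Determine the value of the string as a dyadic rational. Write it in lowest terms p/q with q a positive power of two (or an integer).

Recurse on prefixes of the 15-edge string red red blue blue red blue blue blue red blue blue blue red red blue:
G_1 [r]  L=[(no moves)]  R=[0]  gives -1
G_2 [rr]  L=[(no moves)]  R=[-1, 0]  gives -2
G_3 [rrb]  L=[-2]  R=[-1, 0]  gives -3/2
G_4 [rrbb]  L=[-2, -3/2]  R=[-1, 0]  gives -5/4
G_5 [rrbbr]  L=[-2, -3/2]  R=[-5/4, -1, 0]  gives -11/8
G_6 [rrbbrb]  L=[-2, -3/2, -11/8]  R=[-5/4, -1, 0]  gives -21/16
G_7 [rrbbrbb]  L=[-2, -3/2, -11/8, -21/16]  R=[-5/4, -1, 0]  gives -41/32
G_8 [rrbbrbbb]  L=[-2, -3/2, -11/8, -21/16, -41/32]  R=[-5/4, -1, 0]  gives -81/64
G_9 [rrbbrbbbr]  L=[-2, -3/2, -11/8, -21/16, -41/32]  R=[-81/64, -5/4, -1, 0]  gives -163/128
G_10 [rrbbrbbbrb]  L=[-2, -3/2, -11/8, -21/16, -41/32, -163/128]  R=[-81/64, -5/4, -1, 0]  gives -325/256
G_11 [rrbbrbbbrbb]  L=[-2, -3/2, -11/8, -21/16, -41/32, -163/128, -325/256]  R=[-81/64, -5/4, -1, 0]  gives -649/512
G_12 [rrbbrbbbrbbb]  L=[-2, -3/2, -11/8, -21/16, -41/32, -163/128, -325/256, -649/512]  R=[-81/64, -5/4, -1, 0]  gives -1297/1024
G_13 [rrbbrbbbrbbbr]  L=[-2, -3/2, -11/8, -21/16, -41/32, -163/128, -325/256, -649/512]  R=[-1297/1024, -81/64, -5/4, -1, 0]  gives -2595/2048
G_14 [rrbbrbbbrbbbrr]  L=[-2, -3/2, -11/8, -21/16, -41/32, -163/128, -325/256, -649/512]  R=[-2595/2048, -1297/1024, -81/64, -5/4, -1, 0]  gives -5191/4096
G_15 [rrbbrbbbrbbbrrb]  L=[-2, -3/2, -11/8, -21/16, -41/32, -163/128, -325/256, -649/512, -5191/4096]  R=[-2595/2048, -1297/1024, -81/64, -5/4, -1, 0]  gives -10381/8192

-10381/8192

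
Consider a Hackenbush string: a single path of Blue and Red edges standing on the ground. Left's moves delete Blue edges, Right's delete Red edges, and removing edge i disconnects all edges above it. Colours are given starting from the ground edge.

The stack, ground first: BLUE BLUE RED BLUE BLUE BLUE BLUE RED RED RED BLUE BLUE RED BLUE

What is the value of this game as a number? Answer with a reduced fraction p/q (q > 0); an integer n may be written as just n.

7963/4096

Build g(s[:k]) for k = 1..14, string s = BLUE BLUE RED BLUE BLUE BLUE BLUE RED RED RED BLUE BLUE RED BLUE.
g(B) = { 0 | none } → 1
g(BB) = { 0; 1 | none } → 2
g(BBR) = { 0; 1 | 2 } → 3/2
g(BBRB) = { 0; 1; 3/2 | 2 } → 7/4
g(BBRBB) = { 0; 1; 3/2; 7/4 | 2 } → 15/8
g(BBRBBB) = { 0; 1; 3/2; 7/4; 15/8 | 2 } → 31/16
g(BBRBBBB) = { 0; 1; 3/2; 7/4; 15/8; 31/16 | 2 } → 63/32
g(BBRBBBBR) = { 0; 1; 3/2; 7/4; 15/8; 31/16 | 63/32; 2 } → 125/64
g(BBRBBBBRR) = { 0; 1; 3/2; 7/4; 15/8; 31/16 | 125/64; 63/32; 2 } → 249/128
g(BBRBBBBRRR) = { 0; 1; 3/2; 7/4; 15/8; 31/16 | 249/128; 125/64; 63/32; 2 } → 497/256
g(BBRBBBBRRRB) = { 0; 1; 3/2; 7/4; 15/8; 31/16; 497/256 | 249/128; 125/64; 63/32; 2 } → 995/512
g(BBRBBBBRRRBB) = { 0; 1; 3/2; 7/4; 15/8; 31/16; 497/256; 995/512 | 249/128; 125/64; 63/32; 2 } → 1991/1024
g(BBRBBBBRRRBBR) = { 0; 1; 3/2; 7/4; 15/8; 31/16; 497/256; 995/512 | 1991/1024; 249/128; 125/64; 63/32; 2 } → 3981/2048
g(BBRBBBBRRRBBRB) = { 0; 1; 3/2; 7/4; 15/8; 31/16; 497/256; 995/512; 3981/2048 | 1991/1024; 249/128; 125/64; 63/32; 2 } → 7963/4096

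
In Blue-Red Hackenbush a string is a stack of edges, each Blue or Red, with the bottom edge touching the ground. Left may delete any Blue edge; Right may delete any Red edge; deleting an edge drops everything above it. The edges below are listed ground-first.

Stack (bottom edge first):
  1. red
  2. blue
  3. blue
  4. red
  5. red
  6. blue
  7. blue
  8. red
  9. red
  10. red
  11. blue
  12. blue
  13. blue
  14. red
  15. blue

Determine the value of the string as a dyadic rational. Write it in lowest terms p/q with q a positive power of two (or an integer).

-6597/16384

Recurse on prefixes of the 15-edge string red blue blue red red blue blue red red red blue blue blue red blue:
G_1 [r]  L=[·]  R=[0]  gives -1
G_2 [rb]  L=[-1]  R=[0]  gives -1/2
G_3 [rbb]  L=[-1 -1/2]  R=[0]  gives -1/4
G_4 [rbbr]  L=[-1 -1/2]  R=[-1/4 0]  gives -3/8
G_5 [rbbrr]  L=[-1 -1/2]  R=[-3/8 -1/4 0]  gives -7/16
G_6 [rbbrrb]  L=[-1 -1/2 -7/16]  R=[-3/8 -1/4 0]  gives -13/32
G_7 [rbbrrbb]  L=[-1 -1/2 -7/16 -13/32]  R=[-3/8 -1/4 0]  gives -25/64
G_8 [rbbrrbbr]  L=[-1 -1/2 -7/16 -13/32]  R=[-25/64 -3/8 -1/4 0]  gives -51/128
G_9 [rbbrrbbrr]  L=[-1 -1/2 -7/16 -13/32]  R=[-51/128 -25/64 -3/8 -1/4 0]  gives -103/256
G_10 [rbbrrbbrrr]  L=[-1 -1/2 -7/16 -13/32]  R=[-103/256 -51/128 -25/64 -3/8 -1/4 0]  gives -207/512
G_11 [rbbrrbbrrrb]  L=[-1 -1/2 -7/16 -13/32 -207/512]  R=[-103/256 -51/128 -25/64 -3/8 -1/4 0]  gives -413/1024
G_12 [rbbrrbbrrrbb]  L=[-1 -1/2 -7/16 -13/32 -207/512 -413/1024]  R=[-103/256 -51/128 -25/64 -3/8 -1/4 0]  gives -825/2048
G_13 [rbbrrbbrrrbbb]  L=[-1 -1/2 -7/16 -13/32 -207/512 -413/1024 -825/2048]  R=[-103/256 -51/128 -25/64 -3/8 -1/4 0]  gives -1649/4096
G_14 [rbbrrbbrrrbbbr]  L=[-1 -1/2 -7/16 -13/32 -207/512 -413/1024 -825/2048]  R=[-1649/4096 -103/256 -51/128 -25/64 -3/8 -1/4 0]  gives -3299/8192
G_15 [rbbrrbbrrrbbbrb]  L=[-1 -1/2 -7/16 -13/32 -207/512 -413/1024 -825/2048 -3299/8192]  R=[-1649/4096 -103/256 -51/128 -25/64 -3/8 -1/4 0]  gives -6597/16384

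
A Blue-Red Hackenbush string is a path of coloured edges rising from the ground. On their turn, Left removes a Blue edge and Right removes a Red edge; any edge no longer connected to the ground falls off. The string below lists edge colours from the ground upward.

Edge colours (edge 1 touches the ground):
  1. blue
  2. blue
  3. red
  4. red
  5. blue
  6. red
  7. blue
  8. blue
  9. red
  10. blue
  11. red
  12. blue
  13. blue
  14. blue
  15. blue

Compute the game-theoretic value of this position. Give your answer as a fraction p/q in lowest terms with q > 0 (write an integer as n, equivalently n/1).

Build G(s[:k]) for k = 1..15, string s = blue blue red red blue red blue blue red blue red blue blue blue blue.
b: Left { 0 }, Right { — } — simplest 1
bb: Left { 0 1 }, Right { — } — simplest 2
bbr: Left { 0 1 }, Right { 2 } — simplest 3/2
bbrr: Left { 0 1 }, Right { 3/2 2 } — simplest 5/4
bbrrb: Left { 0 1 5/4 }, Right { 3/2 2 } — simplest 11/8
bbrrbr: Left { 0 1 5/4 }, Right { 11/8 3/2 2 } — simplest 21/16
bbrrbrb: Left { 0 1 5/4 21/16 }, Right { 11/8 3/2 2 } — simplest 43/32
bbrrbrbb: Left { 0 1 5/4 21/16 43/32 }, Right { 11/8 3/2 2 } — simplest 87/64
bbrrbrbbr: Left { 0 1 5/4 21/16 43/32 }, Right { 87/64 11/8 3/2 2 } — simplest 173/128
bbrrbrbbrb: Left { 0 1 5/4 21/16 43/32 173/128 }, Right { 87/64 11/8 3/2 2 } — simplest 347/256
bbrrbrbbrbr: Left { 0 1 5/4 21/16 43/32 173/128 }, Right { 347/256 87/64 11/8 3/2 2 } — simplest 693/512
bbrrbrbbrbrb: Left { 0 1 5/4 21/16 43/32 173/128 693/512 }, Right { 347/256 87/64 11/8 3/2 2 } — simplest 1387/1024
bbrrbrbbrbrbb: Left { 0 1 5/4 21/16 43/32 173/128 693/512 1387/1024 }, Right { 347/256 87/64 11/8 3/2 2 } — simplest 2775/2048
bbrrbrbbrbrbbb: Left { 0 1 5/4 21/16 43/32 173/128 693/512 1387/1024 2775/2048 }, Right { 347/256 87/64 11/8 3/2 2 } — simplest 5551/4096
bbrrbrbbrbrbbbb: Left { 0 1 5/4 21/16 43/32 173/128 693/512 1387/1024 2775/2048 5551/4096 }, Right { 347/256 87/64 11/8 3/2 2 } — simplest 11103/8192

11103/8192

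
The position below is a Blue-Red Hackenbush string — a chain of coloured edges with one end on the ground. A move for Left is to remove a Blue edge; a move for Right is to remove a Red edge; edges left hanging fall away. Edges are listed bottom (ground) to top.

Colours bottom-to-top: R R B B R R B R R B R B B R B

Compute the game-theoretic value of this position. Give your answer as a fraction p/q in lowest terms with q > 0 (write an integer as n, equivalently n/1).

R: Left { none }, Right { 0 } so simplest -1
RR: Left { none }, Right { -1 0 } so simplest -2
RRB: Left { -2 }, Right { -1 0 } so simplest -3/2
RRBB: Left { -2 -3/2 }, Right { -1 0 } so simplest -5/4
RRBBR: Left { -2 -3/2 }, Right { -5/4 -1 0 } so simplest -11/8
RRBBRR: Left { -2 -3/2 }, Right { -11/8 -5/4 -1 0 } so simplest -23/16
RRBBRRB: Left { -2 -3/2 -23/16 }, Right { -11/8 -5/4 -1 0 } so simplest -45/32
RRBBRRBR: Left { -2 -3/2 -23/16 }, Right { -45/32 -11/8 -5/4 -1 0 } so simplest -91/64
RRBBRRBRR: Left { -2 -3/2 -23/16 }, Right { -91/64 -45/32 -11/8 -5/4 -1 0 } so simplest -183/128
RRBBRRBRRB: Left { -2 -3/2 -23/16 -183/128 }, Right { -91/64 -45/32 -11/8 -5/4 -1 0 } so simplest -365/256
RRBBRRBRRBR: Left { -2 -3/2 -23/16 -183/128 }, Right { -365/256 -91/64 -45/32 -11/8 -5/4 -1 0 } so simplest -731/512
RRBBRRBRRBRB: Left { -2 -3/2 -23/16 -183/128 -731/512 }, Right { -365/256 -91/64 -45/32 -11/8 -5/4 -1 0 } so simplest -1461/1024
RRBBRRBRRBRBB: Left { -2 -3/2 -23/16 -183/128 -731/512 -1461/1024 }, Right { -365/256 -91/64 -45/32 -11/8 -5/4 -1 0 } so simplest -2921/2048
RRBBRRBRRBRBBR: Left { -2 -3/2 -23/16 -183/128 -731/512 -1461/1024 }, Right { -2921/2048 -365/256 -91/64 -45/32 -11/8 -5/4 -1 0 } so simplest -5843/4096
RRBBRRBRRBRBBRB: Left { -2 -3/2 -23/16 -183/128 -731/512 -1461/1024 -5843/4096 }, Right { -2921/2048 -365/256 -91/64 -45/32 -11/8 -5/4 -1 0 } so simplest -11685/8192

-11685/8192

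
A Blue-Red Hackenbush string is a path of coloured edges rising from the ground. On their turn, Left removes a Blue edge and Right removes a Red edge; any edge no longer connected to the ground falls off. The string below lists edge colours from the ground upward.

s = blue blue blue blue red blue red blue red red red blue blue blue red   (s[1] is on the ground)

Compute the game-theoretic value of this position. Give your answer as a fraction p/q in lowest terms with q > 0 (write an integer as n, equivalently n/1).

7453/2048

Build g(s[:k]) for k = 1..15, string s = blue blue blue blue red blue red blue red red red blue blue blue red.
g_1 [b]  L=[0]  R=[—]  gives 1
g_2 [bb]  L=[0, 1]  R=[—]  gives 2
g_3 [bbb]  L=[0, 1, 2]  R=[—]  gives 3
g_4 [bbbb]  L=[0, 1, 2, 3]  R=[—]  gives 4
g_5 [bbbbr]  L=[0, 1, 2, 3]  R=[4]  gives 7/2
g_6 [bbbbrb]  L=[0, 1, 2, 3, 7/2]  R=[4]  gives 15/4
g_7 [bbbbrbr]  L=[0, 1, 2, 3, 7/2]  R=[15/4, 4]  gives 29/8
g_8 [bbbbrbrb]  L=[0, 1, 2, 3, 7/2, 29/8]  R=[15/4, 4]  gives 59/16
g_9 [bbbbrbrbr]  L=[0, 1, 2, 3, 7/2, 29/8]  R=[59/16, 15/4, 4]  gives 117/32
g_10 [bbbbrbrbrr]  L=[0, 1, 2, 3, 7/2, 29/8]  R=[117/32, 59/16, 15/4, 4]  gives 233/64
g_11 [bbbbrbrbrrr]  L=[0, 1, 2, 3, 7/2, 29/8]  R=[233/64, 117/32, 59/16, 15/4, 4]  gives 465/128
g_12 [bbbbrbrbrrrb]  L=[0, 1, 2, 3, 7/2, 29/8, 465/128]  R=[233/64, 117/32, 59/16, 15/4, 4]  gives 931/256
g_13 [bbbbrbrbrrrbb]  L=[0, 1, 2, 3, 7/2, 29/8, 465/128, 931/256]  R=[233/64, 117/32, 59/16, 15/4, 4]  gives 1863/512
g_14 [bbbbrbrbrrrbbb]  L=[0, 1, 2, 3, 7/2, 29/8, 465/128, 931/256, 1863/512]  R=[233/64, 117/32, 59/16, 15/4, 4]  gives 3727/1024
g_15 [bbbbrbrbrrrbbbr]  L=[0, 1, 2, 3, 7/2, 29/8, 465/128, 931/256, 1863/512]  R=[3727/1024, 233/64, 117/32, 59/16, 15/4, 4]  gives 7453/2048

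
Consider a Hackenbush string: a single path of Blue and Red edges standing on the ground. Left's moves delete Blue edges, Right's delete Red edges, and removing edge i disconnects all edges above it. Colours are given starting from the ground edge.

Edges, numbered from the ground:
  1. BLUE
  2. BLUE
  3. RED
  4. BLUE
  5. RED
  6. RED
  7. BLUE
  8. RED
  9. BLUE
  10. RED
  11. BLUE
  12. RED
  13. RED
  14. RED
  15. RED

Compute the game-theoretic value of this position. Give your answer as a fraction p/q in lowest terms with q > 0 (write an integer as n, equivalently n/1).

12961/8192

val_1 [B]  L=[0]  R=[∅]  — 1
val_2 [BB]  L=[0,1]  R=[∅]  — 2
val_3 [BBR]  L=[0,1]  R=[2]  — 3/2
val_4 [BBRB]  L=[0,1,3/2]  R=[2]  — 7/4
val_5 [BBRBR]  L=[0,1,3/2]  R=[7/4,2]  — 13/8
val_6 [BBRBRR]  L=[0,1,3/2]  R=[13/8,7/4,2]  — 25/16
val_7 [BBRBRRB]  L=[0,1,3/2,25/16]  R=[13/8,7/4,2]  — 51/32
val_8 [BBRBRRBR]  L=[0,1,3/2,25/16]  R=[51/32,13/8,7/4,2]  — 101/64
val_9 [BBRBRRBRB]  L=[0,1,3/2,25/16,101/64]  R=[51/32,13/8,7/4,2]  — 203/128
val_10 [BBRBRRBRBR]  L=[0,1,3/2,25/16,101/64]  R=[203/128,51/32,13/8,7/4,2]  — 405/256
val_11 [BBRBRRBRBRB]  L=[0,1,3/2,25/16,101/64,405/256]  R=[203/128,51/32,13/8,7/4,2]  — 811/512
val_12 [BBRBRRBRBRBR]  L=[0,1,3/2,25/16,101/64,405/256]  R=[811/512,203/128,51/32,13/8,7/4,2]  — 1621/1024
val_13 [BBRBRRBRBRBRR]  L=[0,1,3/2,25/16,101/64,405/256]  R=[1621/1024,811/512,203/128,51/32,13/8,7/4,2]  — 3241/2048
val_14 [BBRBRRBRBRBRRR]  L=[0,1,3/2,25/16,101/64,405/256]  R=[3241/2048,1621/1024,811/512,203/128,51/32,13/8,7/4,2]  — 6481/4096
val_15 [BBRBRRBRBRBRRRR]  L=[0,1,3/2,25/16,101/64,405/256]  R=[6481/4096,3241/2048,1621/1024,811/512,203/128,51/32,13/8,7/4,2]  — 12961/8192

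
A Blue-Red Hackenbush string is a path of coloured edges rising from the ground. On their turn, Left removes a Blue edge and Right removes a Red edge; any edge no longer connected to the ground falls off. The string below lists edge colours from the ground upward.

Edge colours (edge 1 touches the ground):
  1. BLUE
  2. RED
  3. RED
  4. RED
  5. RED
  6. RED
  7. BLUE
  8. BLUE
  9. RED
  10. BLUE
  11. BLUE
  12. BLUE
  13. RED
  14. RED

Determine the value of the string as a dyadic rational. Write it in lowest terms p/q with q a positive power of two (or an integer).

G_1 [B]  L=[0]  R=[]  gives 1
G_2 [BR]  L=[0]  R=[1]  gives 1/2
G_3 [BRR]  L=[0]  R=[1/2,1]  gives 1/4
G_4 [BRRR]  L=[0]  R=[1/4,1/2,1]  gives 1/8
G_5 [BRRRR]  L=[0]  R=[1/8,1/4,1/2,1]  gives 1/16
G_6 [BRRRRR]  L=[0]  R=[1/16,1/8,1/4,1/2,1]  gives 1/32
G_7 [BRRRRRB]  L=[0,1/32]  R=[1/16,1/8,1/4,1/2,1]  gives 3/64
G_8 [BRRRRRBB]  L=[0,1/32,3/64]  R=[1/16,1/8,1/4,1/2,1]  gives 7/128
G_9 [BRRRRRBBR]  L=[0,1/32,3/64]  R=[7/128,1/16,1/8,1/4,1/2,1]  gives 13/256
G_10 [BRRRRRBBRB]  L=[0,1/32,3/64,13/256]  R=[7/128,1/16,1/8,1/4,1/2,1]  gives 27/512
G_11 [BRRRRRBBRBB]  L=[0,1/32,3/64,13/256,27/512]  R=[7/128,1/16,1/8,1/4,1/2,1]  gives 55/1024
G_12 [BRRRRRBBRBBB]  L=[0,1/32,3/64,13/256,27/512,55/1024]  R=[7/128,1/16,1/8,1/4,1/2,1]  gives 111/2048
G_13 [BRRRRRBBRBBBR]  L=[0,1/32,3/64,13/256,27/512,55/1024]  R=[111/2048,7/128,1/16,1/8,1/4,1/2,1]  gives 221/4096
G_14 [BRRRRRBBRBBBRR]  L=[0,1/32,3/64,13/256,27/512,55/1024]  R=[221/4096,111/2048,7/128,1/16,1/8,1/4,1/2,1]  gives 441/8192

441/8192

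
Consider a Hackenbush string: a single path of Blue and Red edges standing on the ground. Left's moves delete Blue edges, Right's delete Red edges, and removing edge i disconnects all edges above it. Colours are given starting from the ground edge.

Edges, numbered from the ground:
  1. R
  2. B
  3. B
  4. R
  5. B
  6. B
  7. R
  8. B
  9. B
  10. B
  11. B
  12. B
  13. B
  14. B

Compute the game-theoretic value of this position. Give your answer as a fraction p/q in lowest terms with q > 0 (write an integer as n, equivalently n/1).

-2305/8192

Recurse on prefixes of the 14-edge string R B B R B B R B B B B B B B:
edge 1 of 14 (R): { (no moves) | 0 } ⇒ -1
edge 2 of 14 (B): { -1 | 0 } ⇒ -1/2
edge 3 of 14 (B): { -1, -1/2 | 0 } ⇒ -1/4
edge 4 of 14 (R): { -1, -1/2 | -1/4, 0 } ⇒ -3/8
edge 5 of 14 (B): { -1, -1/2, -3/8 | -1/4, 0 } ⇒ -5/16
edge 6 of 14 (B): { -1, -1/2, -3/8, -5/16 | -1/4, 0 } ⇒ -9/32
edge 7 of 14 (R): { -1, -1/2, -3/8, -5/16 | -9/32, -1/4, 0 } ⇒ -19/64
edge 8 of 14 (B): { -1, -1/2, -3/8, -5/16, -19/64 | -9/32, -1/4, 0 } ⇒ -37/128
edge 9 of 14 (B): { -1, -1/2, -3/8, -5/16, -19/64, -37/128 | -9/32, -1/4, 0 } ⇒ -73/256
edge 10 of 14 (B): { -1, -1/2, -3/8, -5/16, -19/64, -37/128, -73/256 | -9/32, -1/4, 0 } ⇒ -145/512
edge 11 of 14 (B): { -1, -1/2, -3/8, -5/16, -19/64, -37/128, -73/256, -145/512 | -9/32, -1/4, 0 } ⇒ -289/1024
edge 12 of 14 (B): { -1, -1/2, -3/8, -5/16, -19/64, -37/128, -73/256, -145/512, -289/1024 | -9/32, -1/4, 0 } ⇒ -577/2048
edge 13 of 14 (B): { -1, -1/2, -3/8, -5/16, -19/64, -37/128, -73/256, -145/512, -289/1024, -577/2048 | -9/32, -1/4, 0 } ⇒ -1153/4096
edge 14 of 14 (B): { -1, -1/2, -3/8, -5/16, -19/64, -37/128, -73/256, -145/512, -289/1024, -577/2048, -1153/4096 | -9/32, -1/4, 0 } ⇒ -2305/8192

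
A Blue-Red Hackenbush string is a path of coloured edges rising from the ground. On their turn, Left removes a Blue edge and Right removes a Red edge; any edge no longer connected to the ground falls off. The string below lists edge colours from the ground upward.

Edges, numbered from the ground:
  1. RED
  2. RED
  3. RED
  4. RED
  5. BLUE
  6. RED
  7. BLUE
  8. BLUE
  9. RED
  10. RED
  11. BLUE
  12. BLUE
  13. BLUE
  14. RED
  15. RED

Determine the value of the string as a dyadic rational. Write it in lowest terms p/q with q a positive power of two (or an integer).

edge 1 of 15 (RED): { none | 0 } so -1
edge 2 of 15 (RED): { none | -1,0 } so -2
edge 3 of 15 (RED): { none | -2,-1,0 } so -3
edge 4 of 15 (RED): { none | -3,-2,-1,0 } so -4
edge 5 of 15 (BLUE): { -4 | -3,-2,-1,0 } so -7/2
edge 6 of 15 (RED): { -4 | -7/2,-3,-2,-1,0 } so -15/4
edge 7 of 15 (BLUE): { -4,-15/4 | -7/2,-3,-2,-1,0 } so -29/8
edge 8 of 15 (BLUE): { -4,-15/4,-29/8 | -7/2,-3,-2,-1,0 } so -57/16
edge 9 of 15 (RED): { -4,-15/4,-29/8 | -57/16,-7/2,-3,-2,-1,0 } so -115/32
edge 10 of 15 (RED): { -4,-15/4,-29/8 | -115/32,-57/16,-7/2,-3,-2,-1,0 } so -231/64
edge 11 of 15 (BLUE): { -4,-15/4,-29/8,-231/64 | -115/32,-57/16,-7/2,-3,-2,-1,0 } so -461/128
edge 12 of 15 (BLUE): { -4,-15/4,-29/8,-231/64,-461/128 | -115/32,-57/16,-7/2,-3,-2,-1,0 } so -921/256
edge 13 of 15 (BLUE): { -4,-15/4,-29/8,-231/64,-461/128,-921/256 | -115/32,-57/16,-7/2,-3,-2,-1,0 } so -1841/512
edge 14 of 15 (RED): { -4,-15/4,-29/8,-231/64,-461/128,-921/256 | -1841/512,-115/32,-57/16,-7/2,-3,-2,-1,0 } so -3683/1024
edge 15 of 15 (RED): { -4,-15/4,-29/8,-231/64,-461/128,-921/256 | -3683/1024,-1841/512,-115/32,-57/16,-7/2,-3,-2,-1,0 } so -7367/2048

-7367/2048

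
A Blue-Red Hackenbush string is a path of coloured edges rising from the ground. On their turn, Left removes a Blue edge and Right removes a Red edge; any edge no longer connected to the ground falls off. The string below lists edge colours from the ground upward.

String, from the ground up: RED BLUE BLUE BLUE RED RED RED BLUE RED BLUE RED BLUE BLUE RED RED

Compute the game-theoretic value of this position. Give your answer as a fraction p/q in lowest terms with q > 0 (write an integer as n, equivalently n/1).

-3751/16384

step 1: add RED to get R; options L={ · } R={ 0 } so -1
step 2: add BLUE to get RB; options L={ -1 } R={ 0 } so -1/2
step 3: add BLUE to get RBB; options L={ -1 -1/2 } R={ 0 } so -1/4
step 4: add BLUE to get RBBB; options L={ -1 -1/2 -1/4 } R={ 0 } so -1/8
step 5: add RED to get RBBBR; options L={ -1 -1/2 -1/4 } R={ -1/8 0 } so -3/16
step 6: add RED to get RBBBRR; options L={ -1 -1/2 -1/4 } R={ -3/16 -1/8 0 } so -7/32
step 7: add RED to get RBBBRRR; options L={ -1 -1/2 -1/4 } R={ -7/32 -3/16 -1/8 0 } so -15/64
step 8: add BLUE to get RBBBRRRB; options L={ -1 -1/2 -1/4 -15/64 } R={ -7/32 -3/16 -1/8 0 } so -29/128
step 9: add RED to get RBBBRRRBR; options L={ -1 -1/2 -1/4 -15/64 } R={ -29/128 -7/32 -3/16 -1/8 0 } so -59/256
step 10: add BLUE to get RBBBRRRBRB; options L={ -1 -1/2 -1/4 -15/64 -59/256 } R={ -29/128 -7/32 -3/16 -1/8 0 } so -117/512
step 11: add RED to get RBBBRRRBRBR; options L={ -1 -1/2 -1/4 -15/64 -59/256 } R={ -117/512 -29/128 -7/32 -3/16 -1/8 0 } so -235/1024
step 12: add BLUE to get RBBBRRRBRBRB; options L={ -1 -1/2 -1/4 -15/64 -59/256 -235/1024 } R={ -117/512 -29/128 -7/32 -3/16 -1/8 0 } so -469/2048
step 13: add BLUE to get RBBBRRRBRBRBB; options L={ -1 -1/2 -1/4 -15/64 -59/256 -235/1024 -469/2048 } R={ -117/512 -29/128 -7/32 -3/16 -1/8 0 } so -937/4096
step 14: add RED to get RBBBRRRBRBRBBR; options L={ -1 -1/2 -1/4 -15/64 -59/256 -235/1024 -469/2048 } R={ -937/4096 -117/512 -29/128 -7/32 -3/16 -1/8 0 } so -1875/8192
step 15: add RED to get RBBBRRRBRBRBBRR; options L={ -1 -1/2 -1/4 -15/64 -59/256 -235/1024 -469/2048 } R={ -1875/8192 -937/4096 -117/512 -29/128 -7/32 -3/16 -1/8 0 } so -3751/16384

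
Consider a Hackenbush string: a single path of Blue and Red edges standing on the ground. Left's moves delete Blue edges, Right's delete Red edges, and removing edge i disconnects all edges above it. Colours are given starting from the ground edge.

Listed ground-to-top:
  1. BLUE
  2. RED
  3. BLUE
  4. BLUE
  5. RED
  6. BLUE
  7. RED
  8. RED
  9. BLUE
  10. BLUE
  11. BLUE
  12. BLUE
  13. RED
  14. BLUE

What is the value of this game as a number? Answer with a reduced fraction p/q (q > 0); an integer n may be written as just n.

6779/8192

Build value(s[:k]) for k = 1..14, string s = BLUE RED BLUE BLUE RED BLUE RED RED BLUE BLUE BLUE BLUE RED BLUE.
value_1 [B]  L=[0]  R=[(no moves)]  so 1
value_2 [BR]  L=[0]  R=[1]  so 1/2
value_3 [BRB]  L=[0 1/2]  R=[1]  so 3/4
value_4 [BRBB]  L=[0 1/2 3/4]  R=[1]  so 7/8
value_5 [BRBBR]  L=[0 1/2 3/4]  R=[7/8 1]  so 13/16
value_6 [BRBBRB]  L=[0 1/2 3/4 13/16]  R=[7/8 1]  so 27/32
value_7 [BRBBRBR]  L=[0 1/2 3/4 13/16]  R=[27/32 7/8 1]  so 53/64
value_8 [BRBBRBRR]  L=[0 1/2 3/4 13/16]  R=[53/64 27/32 7/8 1]  so 105/128
value_9 [BRBBRBRRB]  L=[0 1/2 3/4 13/16 105/128]  R=[53/64 27/32 7/8 1]  so 211/256
value_10 [BRBBRBRRBB]  L=[0 1/2 3/4 13/16 105/128 211/256]  R=[53/64 27/32 7/8 1]  so 423/512
value_11 [BRBBRBRRBBB]  L=[0 1/2 3/4 13/16 105/128 211/256 423/512]  R=[53/64 27/32 7/8 1]  so 847/1024
value_12 [BRBBRBRRBBBB]  L=[0 1/2 3/4 13/16 105/128 211/256 423/512 847/1024]  R=[53/64 27/32 7/8 1]  so 1695/2048
value_13 [BRBBRBRRBBBBR]  L=[0 1/2 3/4 13/16 105/128 211/256 423/512 847/1024]  R=[1695/2048 53/64 27/32 7/8 1]  so 3389/4096
value_14 [BRBBRBRRBBBBRB]  L=[0 1/2 3/4 13/16 105/128 211/256 423/512 847/1024 3389/4096]  R=[1695/2048 53/64 27/32 7/8 1]  so 6779/8192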